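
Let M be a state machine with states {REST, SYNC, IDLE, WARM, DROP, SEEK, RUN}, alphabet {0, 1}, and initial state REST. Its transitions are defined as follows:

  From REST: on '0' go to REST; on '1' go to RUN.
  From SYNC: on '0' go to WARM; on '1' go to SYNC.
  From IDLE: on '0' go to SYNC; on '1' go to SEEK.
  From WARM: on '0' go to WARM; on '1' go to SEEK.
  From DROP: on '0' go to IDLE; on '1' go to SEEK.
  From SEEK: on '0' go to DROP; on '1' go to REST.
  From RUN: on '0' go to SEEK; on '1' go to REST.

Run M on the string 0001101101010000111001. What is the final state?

SEEK

REST → REST → REST → REST → RUN → REST → REST → RUN → REST → REST → RUN → SEEK → REST → REST → REST → REST → REST → RUN → REST → RUN → SEEK → DROP → SEEK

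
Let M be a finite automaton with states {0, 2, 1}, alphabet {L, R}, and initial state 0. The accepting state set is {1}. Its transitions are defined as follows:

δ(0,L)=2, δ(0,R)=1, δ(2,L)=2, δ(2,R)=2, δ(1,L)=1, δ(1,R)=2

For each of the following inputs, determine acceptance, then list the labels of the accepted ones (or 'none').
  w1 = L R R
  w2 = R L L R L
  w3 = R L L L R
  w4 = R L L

w4

w1: Trace: 0 -L-> 2 -R-> 2 -R-> 2  → end 2, rejected
w2: Trace: 0 -R-> 1 -L-> 1 -L-> 1 -R-> 2 -L-> 2  → end 2, rejected
w3: Trace: 0 -R-> 1 -L-> 1 -L-> 1 -L-> 1 -R-> 2  → end 2, rejected
w4: Trace: 0 -R-> 1 -L-> 1 -L-> 1  → end 1, accepted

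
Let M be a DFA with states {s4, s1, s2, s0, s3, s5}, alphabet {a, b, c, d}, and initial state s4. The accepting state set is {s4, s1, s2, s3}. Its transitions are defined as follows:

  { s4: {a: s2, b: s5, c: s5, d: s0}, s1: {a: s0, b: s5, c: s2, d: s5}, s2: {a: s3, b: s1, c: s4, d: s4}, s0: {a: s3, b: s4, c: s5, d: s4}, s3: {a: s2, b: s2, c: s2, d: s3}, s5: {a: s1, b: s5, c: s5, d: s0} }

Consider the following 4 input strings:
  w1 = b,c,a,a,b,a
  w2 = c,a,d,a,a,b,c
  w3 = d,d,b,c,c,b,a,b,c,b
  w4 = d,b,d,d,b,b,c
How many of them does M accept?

1

w1:
  start at s4
  read 'b': s4 → s5
  read 'c': s5 → s5
  read 'a': s5 → s1
  read 'a': s1 → s0
  read 'b': s0 → s4
  read 'a': s4 → s2
  end s2, accepted
w2:
  start at s4
  read 'c': s4 → s5
  read 'a': s5 → s1
  read 'd': s1 → s5
  read 'a': s5 → s1
  read 'a': s1 → s0
  read 'b': s0 → s4
  read 'c': s4 → s5
  end s5, rejected
w3:
  start at s4
  read 'd': s4 → s0
  read 'd': s0 → s4
  read 'b': s4 → s5
  read 'c': s5 → s5
  read 'c': s5 → s5
  read 'b': s5 → s5
  read 'a': s5 → s1
  read 'b': s1 → s5
  read 'c': s5 → s5
  read 'b': s5 → s5
  end s5, rejected
w4:
  start at s4
  read 'd': s4 → s0
  read 'b': s0 → s4
  read 'd': s4 → s0
  read 'd': s0 → s4
  read 'b': s4 → s5
  read 'b': s5 → s5
  read 'c': s5 → s5
  end s5, rejected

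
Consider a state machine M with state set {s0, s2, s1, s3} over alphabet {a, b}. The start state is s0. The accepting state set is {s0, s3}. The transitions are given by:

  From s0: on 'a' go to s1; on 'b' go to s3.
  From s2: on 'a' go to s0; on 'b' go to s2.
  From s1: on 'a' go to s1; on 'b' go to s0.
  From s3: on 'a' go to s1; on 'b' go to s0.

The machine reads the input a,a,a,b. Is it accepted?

Trace: s0 -a-> s1 -a-> s1 -a-> s1 -b-> s0
End state s0 is accepting.

Yes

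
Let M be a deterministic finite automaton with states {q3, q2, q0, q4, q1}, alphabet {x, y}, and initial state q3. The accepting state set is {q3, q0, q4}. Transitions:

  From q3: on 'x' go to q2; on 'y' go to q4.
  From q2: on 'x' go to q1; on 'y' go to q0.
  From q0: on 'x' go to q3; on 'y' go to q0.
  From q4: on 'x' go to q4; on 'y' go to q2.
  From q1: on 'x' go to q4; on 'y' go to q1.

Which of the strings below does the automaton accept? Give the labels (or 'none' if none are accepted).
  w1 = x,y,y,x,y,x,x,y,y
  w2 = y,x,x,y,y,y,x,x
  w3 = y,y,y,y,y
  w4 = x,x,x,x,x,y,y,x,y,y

w1, w3

w1: Trace: q3 -x-> q2 -y-> q0 -y-> q0 -x-> q3 -y-> q4 -x-> q4 -x-> q4 -y-> q2 -y-> q0  → end q0, accepted
w2: Trace: q3 -y-> q4 -x-> q4 -x-> q4 -y-> q2 -y-> q0 -y-> q0 -x-> q3 -x-> q2  → end q2, rejected
w3: Trace: q3 -y-> q4 -y-> q2 -y-> q0 -y-> q0 -y-> q0  → end q0, accepted
w4: Trace: q3 -x-> q2 -x-> q1 -x-> q4 -x-> q4 -x-> q4 -y-> q2 -y-> q0 -x-> q3 -y-> q4 -y-> q2  → end q2, rejected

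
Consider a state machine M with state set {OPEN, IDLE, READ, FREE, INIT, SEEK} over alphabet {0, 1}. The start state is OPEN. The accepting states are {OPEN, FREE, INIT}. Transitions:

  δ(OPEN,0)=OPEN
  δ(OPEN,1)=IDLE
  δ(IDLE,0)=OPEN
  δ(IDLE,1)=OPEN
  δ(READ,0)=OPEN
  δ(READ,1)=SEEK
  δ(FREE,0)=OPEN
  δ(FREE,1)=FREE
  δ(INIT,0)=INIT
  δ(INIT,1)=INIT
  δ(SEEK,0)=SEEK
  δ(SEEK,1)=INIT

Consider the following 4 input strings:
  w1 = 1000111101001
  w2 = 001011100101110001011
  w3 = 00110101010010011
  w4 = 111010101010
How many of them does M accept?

3

w1:
  start at OPEN
  read '1': OPEN → IDLE
  read '0': IDLE → OPEN
  read '0': OPEN → OPEN
  read '0': OPEN → OPEN
  read '1': OPEN → IDLE
  read '1': IDLE → OPEN
  read '1': OPEN → IDLE
  read '1': IDLE → OPEN
  read '0': OPEN → OPEN
  read '1': OPEN → IDLE
  read '0': IDLE → OPEN
  read '0': OPEN → OPEN
  read '1': OPEN → IDLE
  end IDLE, rejected
w2:
  start at OPEN
  read '0': OPEN → OPEN
  read '0': OPEN → OPEN
  read '1': OPEN → IDLE
  read '0': IDLE → OPEN
  read '1': OPEN → IDLE
  read '1': IDLE → OPEN
  read '1': OPEN → IDLE
  read '0': IDLE → OPEN
  read '0': OPEN → OPEN
  read '1': OPEN → IDLE
  read '0': IDLE → OPEN
  read '1': OPEN → IDLE
  read '1': IDLE → OPEN
  read '1': OPEN → IDLE
  read '0': IDLE → OPEN
  read '0': OPEN → OPEN
  read '0': OPEN → OPEN
  read '1': OPEN → IDLE
  read '0': IDLE → OPEN
  read '1': OPEN → IDLE
  read '1': IDLE → OPEN
  end OPEN, accepted
w3:
  start at OPEN
  read '0': OPEN → OPEN
  read '0': OPEN → OPEN
  read '1': OPEN → IDLE
  read '1': IDLE → OPEN
  read '0': OPEN → OPEN
  read '1': OPEN → IDLE
  read '0': IDLE → OPEN
  read '1': OPEN → IDLE
  read '0': IDLE → OPEN
  read '1': OPEN → IDLE
  read '0': IDLE → OPEN
  read '0': OPEN → OPEN
  read '1': OPEN → IDLE
  read '0': IDLE → OPEN
  read '0': OPEN → OPEN
  read '1': OPEN → IDLE
  read '1': IDLE → OPEN
  end OPEN, accepted
w4:
  start at OPEN
  read '1': OPEN → IDLE
  read '1': IDLE → OPEN
  read '1': OPEN → IDLE
  read '0': IDLE → OPEN
  read '1': OPEN → IDLE
  read '0': IDLE → OPEN
  read '1': OPEN → IDLE
  read '0': IDLE → OPEN
  read '1': OPEN → IDLE
  read '0': IDLE → OPEN
  read '1': OPEN → IDLE
  read '0': IDLE → OPEN
  end OPEN, accepted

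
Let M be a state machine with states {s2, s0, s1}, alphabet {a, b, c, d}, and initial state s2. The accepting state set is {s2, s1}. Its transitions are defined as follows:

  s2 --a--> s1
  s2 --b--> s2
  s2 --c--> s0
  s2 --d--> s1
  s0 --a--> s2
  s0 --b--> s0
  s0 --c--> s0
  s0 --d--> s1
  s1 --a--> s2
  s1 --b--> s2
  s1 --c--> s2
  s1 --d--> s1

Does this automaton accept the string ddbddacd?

Yes

Trace: s2 -d-> s1 -d-> s1 -b-> s2 -d-> s1 -d-> s1 -a-> s2 -c-> s0 -d-> s1
End state s1 is accepting.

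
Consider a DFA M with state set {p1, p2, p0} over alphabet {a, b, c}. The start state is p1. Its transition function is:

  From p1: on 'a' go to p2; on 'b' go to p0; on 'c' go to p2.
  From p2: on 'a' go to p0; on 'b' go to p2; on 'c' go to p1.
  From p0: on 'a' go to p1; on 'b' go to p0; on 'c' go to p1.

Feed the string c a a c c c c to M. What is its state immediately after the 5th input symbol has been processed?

p1

p1 → p2 → p0 → p1 → p2 → p1
After 5 symbols: p1.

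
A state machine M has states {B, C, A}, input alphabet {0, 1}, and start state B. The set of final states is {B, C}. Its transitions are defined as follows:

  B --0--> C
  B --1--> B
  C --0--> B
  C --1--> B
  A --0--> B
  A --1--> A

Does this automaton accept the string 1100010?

Trace: B -1-> B -1-> B -0-> C -0-> B -0-> C -1-> B -0-> C
End state C is accepting.

Yes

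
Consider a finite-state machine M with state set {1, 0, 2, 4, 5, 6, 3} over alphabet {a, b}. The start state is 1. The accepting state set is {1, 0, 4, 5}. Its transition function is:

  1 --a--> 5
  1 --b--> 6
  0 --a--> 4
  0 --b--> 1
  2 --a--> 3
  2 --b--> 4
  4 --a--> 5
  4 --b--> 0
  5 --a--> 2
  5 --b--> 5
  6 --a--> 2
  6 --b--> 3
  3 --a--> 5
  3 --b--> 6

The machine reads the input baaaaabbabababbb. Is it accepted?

1 → 6 → 2 → 3 → 5 → 2 → 3 → 6 → 3 → 5 → 5 → 2 → 4 → 5 → 5 → 5 → 5
End state 5 is accepting.

Yes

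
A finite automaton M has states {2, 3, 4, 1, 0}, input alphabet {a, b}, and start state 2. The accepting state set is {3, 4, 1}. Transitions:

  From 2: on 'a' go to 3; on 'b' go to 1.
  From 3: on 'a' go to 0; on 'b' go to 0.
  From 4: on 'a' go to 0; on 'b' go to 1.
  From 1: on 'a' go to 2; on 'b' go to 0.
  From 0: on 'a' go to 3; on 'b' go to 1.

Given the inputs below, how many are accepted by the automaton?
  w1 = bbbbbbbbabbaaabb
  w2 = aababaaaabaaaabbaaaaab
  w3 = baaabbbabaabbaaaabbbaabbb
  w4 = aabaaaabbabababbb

2

w1: 2 → 1 → 0 → 1 → 0 → 1 → 0 → 1 → 0 → 3 → 0 → 1 → 2 → 3 → 0 → 1 → 0  → end 0, rejected
w2: 2 → 3 → 0 → 1 → 2 → 1 → 2 → 3 → 0 → 3 → 0 → 3 → 0 → 3 → 0 → 1 → 0 → 3 → 0 → 3 → 0 → 3 → 0  → end 0, rejected
w3: 2 → 1 → 2 → 3 → 0 → 1 → 0 → 1 → 2 → 1 → 2 → 3 → 0 → 1 → 2 → 3 → 0 → 3 → 0 → 1 → 0 → 3 → 0 → 1 → 0 → 1  → end 1, accepted
w4: 2 → 3 → 0 → 1 → 2 → 3 → 0 → 3 → 0 → 1 → 2 → 1 → 2 → 1 → 2 → 1 → 0 → 1  → end 1, accepted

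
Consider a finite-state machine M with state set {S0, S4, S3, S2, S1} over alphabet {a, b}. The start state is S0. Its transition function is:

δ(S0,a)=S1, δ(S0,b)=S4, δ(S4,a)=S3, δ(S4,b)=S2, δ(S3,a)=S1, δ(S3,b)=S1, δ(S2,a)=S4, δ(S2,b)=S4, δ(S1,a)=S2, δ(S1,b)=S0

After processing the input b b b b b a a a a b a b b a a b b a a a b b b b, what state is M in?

Trace: S0 -b-> S4 -b-> S2 -b-> S4 -b-> S2 -b-> S4 -a-> S3 -a-> S1 -a-> S2 -a-> S4 -b-> S2 -a-> S4 -b-> S2 -b-> S4 -a-> S3 -a-> S1 -b-> S0 -b-> S4 -a-> S3 -a-> S1 -a-> S2 -b-> S4 -b-> S2 -b-> S4 -b-> S2

S2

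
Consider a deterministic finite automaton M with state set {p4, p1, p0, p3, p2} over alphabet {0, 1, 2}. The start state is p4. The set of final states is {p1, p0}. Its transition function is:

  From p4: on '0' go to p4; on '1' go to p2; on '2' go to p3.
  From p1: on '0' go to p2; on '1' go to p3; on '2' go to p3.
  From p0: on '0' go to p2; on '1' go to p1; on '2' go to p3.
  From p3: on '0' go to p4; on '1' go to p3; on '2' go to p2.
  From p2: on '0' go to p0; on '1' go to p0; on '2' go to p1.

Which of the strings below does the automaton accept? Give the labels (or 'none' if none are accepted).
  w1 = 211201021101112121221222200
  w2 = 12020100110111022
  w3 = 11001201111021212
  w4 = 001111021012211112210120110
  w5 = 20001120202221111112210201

none

w1:
  start at p4
  read '2': p4 → p3
  read '1': p3 → p3
  read '1': p3 → p3
  read '2': p3 → p2
  read '0': p2 → p0
  read '1': p0 → p1
  read '0': p1 → p2
  read '2': p2 → p1
  read '1': p1 → p3
  read '1': p3 → p3
  read '0': p3 → p4
  read '1': p4 → p2
  read '1': p2 → p0
  read '1': p0 → p1
  read '2': p1 → p3
  read '1': p3 → p3
  read '2': p3 → p2
  read '1': p2 → p0
  read '2': p0 → p3
  read '2': p3 → p2
  read '1': p2 → p0
  read '2': p0 → p3
  read '2': p3 → p2
  read '2': p2 → p1
  read '2': p1 → p3
  read '0': p3 → p4
  read '0': p4 → p4
  end p4, rejected
w2:
  start at p4
  read '1': p4 → p2
  read '2': p2 → p1
  read '0': p1 → p2
  read '2': p2 → p1
  read '0': p1 → p2
  read '1': p2 → p0
  read '0': p0 → p2
  read '0': p2 → p0
  read '1': p0 → p1
  read '1': p1 → p3
  read '0': p3 → p4
  read '1': p4 → p2
  read '1': p2 → p0
  read '1': p0 → p1
  read '0': p1 → p2
  read '2': p2 → p1
  read '2': p1 → p3
  end p3, rejected
w3:
  start at p4
  read '1': p4 → p2
  read '1': p2 → p0
  read '0': p0 → p2
  read '0': p2 → p0
  read '1': p0 → p1
  read '2': p1 → p3
  read '0': p3 → p4
  read '1': p4 → p2
  read '1': p2 → p0
  read '1': p0 → p1
  read '1': p1 → p3
  read '0': p3 → p4
  read '2': p4 → p3
  read '1': p3 → p3
  read '2': p3 → p2
  read '1': p2 → p0
  read '2': p0 → p3
  end p3, rejected
w4:
  start at p4
  read '0': p4 → p4
  read '0': p4 → p4
  read '1': p4 → p2
  read '1': p2 → p0
  read '1': p0 → p1
  read '1': p1 → p3
  read '0': p3 → p4
  read '2': p4 → p3
  read '1': p3 → p3
  read '0': p3 → p4
  read '1': p4 → p2
  read '2': p2 → p1
  read '2': p1 → p3
  read '1': p3 → p3
  read '1': p3 → p3
  read '1': p3 → p3
  read '1': p3 → p3
  read '2': p3 → p2
  read '2': p2 → p1
  read '1': p1 → p3
  read '0': p3 → p4
  read '1': p4 → p2
  read '2': p2 → p1
  read '0': p1 → p2
  read '1': p2 → p0
  read '1': p0 → p1
  read '0': p1 → p2
  end p2, rejected
w5:
  start at p4
  read '2': p4 → p3
  read '0': p3 → p4
  read '0': p4 → p4
  read '0': p4 → p4
  read '1': p4 → p2
  read '1': p2 → p0
  read '2': p0 → p3
  read '0': p3 → p4
  read '2': p4 → p3
  read '0': p3 → p4
  read '2': p4 → p3
  read '2': p3 → p2
  read '2': p2 → p1
  read '1': p1 → p3
  read '1': p3 → p3
  read '1': p3 → p3
  read '1': p3 → p3
  read '1': p3 → p3
  read '1': p3 → p3
  read '2': p3 → p2
  read '2': p2 → p1
  read '1': p1 → p3
  read '0': p3 → p4
  read '2': p4 → p3
  read '0': p3 → p4
  read '1': p4 → p2
  end p2, rejected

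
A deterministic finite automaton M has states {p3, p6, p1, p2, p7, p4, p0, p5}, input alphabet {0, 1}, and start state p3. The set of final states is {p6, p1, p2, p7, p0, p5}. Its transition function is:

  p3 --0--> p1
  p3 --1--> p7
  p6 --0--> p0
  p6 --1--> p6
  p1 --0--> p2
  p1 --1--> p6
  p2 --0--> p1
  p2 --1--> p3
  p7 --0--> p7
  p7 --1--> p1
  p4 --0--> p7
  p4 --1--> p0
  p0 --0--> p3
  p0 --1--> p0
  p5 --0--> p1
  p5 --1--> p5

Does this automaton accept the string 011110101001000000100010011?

Yes

Trace: p3 -0-> p1 -1-> p6 -1-> p6 -1-> p6 -1-> p6 -0-> p0 -1-> p0 -0-> p3 -1-> p7 -0-> p7 -0-> p7 -1-> p1 -0-> p2 -0-> p1 -0-> p2 -0-> p1 -0-> p2 -0-> p1 -1-> p6 -0-> p0 -0-> p3 -0-> p1 -1-> p6 -0-> p0 -0-> p3 -1-> p7 -1-> p1
End state p1 is accepting.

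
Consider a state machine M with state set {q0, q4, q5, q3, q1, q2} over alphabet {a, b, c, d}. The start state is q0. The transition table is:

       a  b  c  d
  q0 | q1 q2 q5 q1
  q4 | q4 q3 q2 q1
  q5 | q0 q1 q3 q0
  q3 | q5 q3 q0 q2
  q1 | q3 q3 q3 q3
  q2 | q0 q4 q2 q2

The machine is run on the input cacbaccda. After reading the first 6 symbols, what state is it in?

q0

Trace: q0 -c-> q5 -a-> q0 -c-> q5 -b-> q1 -a-> q3 -c-> q0
After 6 symbols: q0.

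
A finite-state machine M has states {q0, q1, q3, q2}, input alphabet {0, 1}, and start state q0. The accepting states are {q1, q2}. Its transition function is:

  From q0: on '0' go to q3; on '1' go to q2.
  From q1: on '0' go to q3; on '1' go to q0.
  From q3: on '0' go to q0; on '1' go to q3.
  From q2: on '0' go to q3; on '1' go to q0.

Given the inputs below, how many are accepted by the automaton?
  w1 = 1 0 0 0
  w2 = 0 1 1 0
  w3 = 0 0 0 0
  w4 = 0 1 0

w1: q0 → q2 → q3 → q0 → q3  → end q3, rejected
w2: q0 → q3 → q3 → q3 → q0  → end q0, rejected
w3: q0 → q3 → q0 → q3 → q0  → end q0, rejected
w4: q0 → q3 → q3 → q0  → end q0, rejected

0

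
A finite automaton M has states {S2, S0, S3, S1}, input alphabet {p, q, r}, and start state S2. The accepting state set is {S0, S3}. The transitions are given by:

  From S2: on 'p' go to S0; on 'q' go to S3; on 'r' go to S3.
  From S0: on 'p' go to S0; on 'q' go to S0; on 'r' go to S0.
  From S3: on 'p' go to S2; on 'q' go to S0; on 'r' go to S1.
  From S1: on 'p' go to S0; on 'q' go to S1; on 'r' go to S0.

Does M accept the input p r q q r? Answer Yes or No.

Yes

start at S2
read 'p': S2 → S0
read 'r': S0 → S0
read 'q': S0 → S0
read 'q': S0 → S0
read 'r': S0 → S0
End state S0 is accepting.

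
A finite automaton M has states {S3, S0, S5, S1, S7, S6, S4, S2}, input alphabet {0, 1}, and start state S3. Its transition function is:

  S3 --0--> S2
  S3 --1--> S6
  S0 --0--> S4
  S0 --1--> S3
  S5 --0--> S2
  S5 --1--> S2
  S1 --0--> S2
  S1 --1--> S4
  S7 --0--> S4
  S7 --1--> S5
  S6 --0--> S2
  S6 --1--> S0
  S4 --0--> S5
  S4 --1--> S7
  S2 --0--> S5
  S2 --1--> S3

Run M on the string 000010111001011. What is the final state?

S3

start at S3
read '0': S3 → S2
read '0': S2 → S5
read '0': S5 → S2
read '0': S2 → S5
read '1': S5 → S2
read '0': S2 → S5
read '1': S5 → S2
read '1': S2 → S3
read '1': S3 → S6
read '0': S6 → S2
read '0': S2 → S5
read '1': S5 → S2
read '0': S2 → S5
read '1': S5 → S2
read '1': S2 → S3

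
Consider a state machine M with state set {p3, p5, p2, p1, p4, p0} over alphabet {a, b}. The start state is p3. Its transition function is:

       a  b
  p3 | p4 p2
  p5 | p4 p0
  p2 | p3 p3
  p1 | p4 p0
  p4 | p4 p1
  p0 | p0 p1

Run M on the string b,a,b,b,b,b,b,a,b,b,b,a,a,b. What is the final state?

p1

start at p3
read 'b': p3 → p2
read 'a': p2 → p3
read 'b': p3 → p2
read 'b': p2 → p3
read 'b': p3 → p2
read 'b': p2 → p3
read 'b': p3 → p2
read 'a': p2 → p3
read 'b': p3 → p2
read 'b': p2 → p3
read 'b': p3 → p2
read 'a': p2 → p3
read 'a': p3 → p4
read 'b': p4 → p1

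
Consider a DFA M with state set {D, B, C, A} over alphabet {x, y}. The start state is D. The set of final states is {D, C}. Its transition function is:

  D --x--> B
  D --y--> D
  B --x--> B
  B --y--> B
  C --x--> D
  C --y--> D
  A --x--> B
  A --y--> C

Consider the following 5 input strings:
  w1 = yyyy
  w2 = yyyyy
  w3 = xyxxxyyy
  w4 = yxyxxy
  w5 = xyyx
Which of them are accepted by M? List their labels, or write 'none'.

w1, w2

w1:
  start at D
  read 'y': D → D
  read 'y': D → D
  read 'y': D → D
  read 'y': D → D
  end D, accepted
w2:
  start at D
  read 'y': D → D
  read 'y': D → D
  read 'y': D → D
  read 'y': D → D
  read 'y': D → D
  end D, accepted
w3:
  start at D
  read 'x': D → B
  read 'y': B → B
  read 'x': B → B
  read 'x': B → B
  read 'x': B → B
  read 'y': B → B
  read 'y': B → B
  read 'y': B → B
  end B, rejected
w4:
  start at D
  read 'y': D → D
  read 'x': D → B
  read 'y': B → B
  read 'x': B → B
  read 'x': B → B
  read 'y': B → B
  end B, rejected
w5:
  start at D
  read 'x': D → B
  read 'y': B → B
  read 'y': B → B
  read 'x': B → B
  end B, rejected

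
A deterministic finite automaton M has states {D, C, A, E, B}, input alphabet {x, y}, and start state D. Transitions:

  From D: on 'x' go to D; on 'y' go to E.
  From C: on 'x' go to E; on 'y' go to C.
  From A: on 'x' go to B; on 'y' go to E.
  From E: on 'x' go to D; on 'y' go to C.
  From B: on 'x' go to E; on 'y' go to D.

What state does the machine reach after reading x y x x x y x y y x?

E

D → D → E → D → D → D → E → D → E → C → E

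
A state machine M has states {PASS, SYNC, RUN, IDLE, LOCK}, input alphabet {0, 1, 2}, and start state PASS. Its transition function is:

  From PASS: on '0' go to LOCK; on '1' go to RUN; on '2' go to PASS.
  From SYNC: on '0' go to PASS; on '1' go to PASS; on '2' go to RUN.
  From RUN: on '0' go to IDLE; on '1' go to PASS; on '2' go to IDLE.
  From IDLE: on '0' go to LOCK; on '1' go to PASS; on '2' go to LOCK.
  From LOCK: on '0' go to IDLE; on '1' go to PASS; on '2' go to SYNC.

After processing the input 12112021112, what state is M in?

PASS

start at PASS
read '1': PASS → RUN
read '2': RUN → IDLE
read '1': IDLE → PASS
read '1': PASS → RUN
read '2': RUN → IDLE
read '0': IDLE → LOCK
read '2': LOCK → SYNC
read '1': SYNC → PASS
read '1': PASS → RUN
read '1': RUN → PASS
read '2': PASS → PASS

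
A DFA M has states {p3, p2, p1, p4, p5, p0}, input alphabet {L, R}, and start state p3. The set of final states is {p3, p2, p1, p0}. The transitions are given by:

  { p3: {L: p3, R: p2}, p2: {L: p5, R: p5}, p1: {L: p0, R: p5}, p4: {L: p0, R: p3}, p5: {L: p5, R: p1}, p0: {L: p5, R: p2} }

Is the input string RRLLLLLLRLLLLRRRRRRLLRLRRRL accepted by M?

Yes

start at p3
read 'R': p3 → p2
read 'R': p2 → p5
read 'L': p5 → p5
read 'L': p5 → p5
read 'L': p5 → p5
read 'L': p5 → p5
read 'L': p5 → p5
read 'L': p5 → p5
read 'R': p5 → p1
read 'L': p1 → p0
read 'L': p0 → p5
read 'L': p5 → p5
read 'L': p5 → p5
read 'R': p5 → p1
read 'R': p1 → p5
read 'R': p5 → p1
read 'R': p1 → p5
read 'R': p5 → p1
read 'R': p1 → p5
read 'L': p5 → p5
read 'L': p5 → p5
read 'R': p5 → p1
read 'L': p1 → p0
read 'R': p0 → p2
read 'R': p2 → p5
read 'R': p5 → p1
read 'L': p1 → p0
End state p0 is accepting.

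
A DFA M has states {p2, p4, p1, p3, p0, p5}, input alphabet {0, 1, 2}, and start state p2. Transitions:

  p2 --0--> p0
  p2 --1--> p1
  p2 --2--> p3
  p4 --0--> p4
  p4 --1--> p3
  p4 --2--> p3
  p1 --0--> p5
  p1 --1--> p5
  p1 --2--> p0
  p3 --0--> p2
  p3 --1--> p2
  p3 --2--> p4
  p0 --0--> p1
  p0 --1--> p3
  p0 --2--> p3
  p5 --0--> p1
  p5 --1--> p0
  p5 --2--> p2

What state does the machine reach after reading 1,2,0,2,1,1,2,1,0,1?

Trace: p2 -1-> p1 -2-> p0 -0-> p1 -2-> p0 -1-> p3 -1-> p2 -2-> p3 -1-> p2 -0-> p0 -1-> p3

p3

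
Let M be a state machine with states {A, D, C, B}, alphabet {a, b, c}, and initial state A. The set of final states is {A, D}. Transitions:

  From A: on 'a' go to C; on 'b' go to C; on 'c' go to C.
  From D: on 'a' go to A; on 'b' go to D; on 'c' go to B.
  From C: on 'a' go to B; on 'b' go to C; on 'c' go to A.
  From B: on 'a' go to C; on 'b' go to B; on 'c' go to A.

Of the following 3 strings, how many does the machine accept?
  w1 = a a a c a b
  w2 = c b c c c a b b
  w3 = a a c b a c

1

w1: A → C → B → C → A → C → C  → end C, rejected
w2: A → C → C → A → C → A → C → C → C  → end C, rejected
w3: A → C → B → A → C → B → A  → end A, accepted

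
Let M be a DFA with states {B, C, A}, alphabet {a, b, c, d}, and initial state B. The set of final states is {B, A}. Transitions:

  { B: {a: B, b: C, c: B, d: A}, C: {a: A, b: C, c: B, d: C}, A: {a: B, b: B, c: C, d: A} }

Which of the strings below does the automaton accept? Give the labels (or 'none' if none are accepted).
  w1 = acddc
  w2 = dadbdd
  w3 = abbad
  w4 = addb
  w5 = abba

w1: B → B → B → A → A → C  → end C, rejected
w2: B → A → B → A → B → A → A  → end A, accepted
w3: B → B → C → C → A → A  → end A, accepted
w4: B → B → A → A → B  → end B, accepted
w5: B → B → C → C → A  → end A, accepted

w2, w3, w4, w5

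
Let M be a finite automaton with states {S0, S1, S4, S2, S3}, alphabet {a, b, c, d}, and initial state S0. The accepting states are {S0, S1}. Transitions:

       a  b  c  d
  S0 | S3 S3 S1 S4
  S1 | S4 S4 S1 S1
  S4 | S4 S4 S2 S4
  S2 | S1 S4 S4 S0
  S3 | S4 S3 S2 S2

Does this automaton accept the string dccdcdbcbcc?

No

S0 → S4 → S2 → S4 → S4 → S2 → S0 → S3 → S2 → S4 → S2 → S4
End state S4 is not accepting.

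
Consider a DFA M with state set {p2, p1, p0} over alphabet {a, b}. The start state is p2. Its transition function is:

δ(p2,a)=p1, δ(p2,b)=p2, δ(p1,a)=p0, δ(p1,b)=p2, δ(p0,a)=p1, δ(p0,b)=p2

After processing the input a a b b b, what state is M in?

p2

p2 → p1 → p0 → p2 → p2 → p2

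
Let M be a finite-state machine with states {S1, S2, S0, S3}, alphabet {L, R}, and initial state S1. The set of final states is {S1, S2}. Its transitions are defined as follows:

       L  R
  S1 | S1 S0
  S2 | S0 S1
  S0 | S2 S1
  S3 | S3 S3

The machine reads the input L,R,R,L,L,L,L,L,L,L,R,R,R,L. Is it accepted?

Yes

Trace: S1 -L-> S1 -R-> S0 -R-> S1 -L-> S1 -L-> S1 -L-> S1 -L-> S1 -L-> S1 -L-> S1 -L-> S1 -R-> S0 -R-> S1 -R-> S0 -L-> S2
End state S2 is accepting.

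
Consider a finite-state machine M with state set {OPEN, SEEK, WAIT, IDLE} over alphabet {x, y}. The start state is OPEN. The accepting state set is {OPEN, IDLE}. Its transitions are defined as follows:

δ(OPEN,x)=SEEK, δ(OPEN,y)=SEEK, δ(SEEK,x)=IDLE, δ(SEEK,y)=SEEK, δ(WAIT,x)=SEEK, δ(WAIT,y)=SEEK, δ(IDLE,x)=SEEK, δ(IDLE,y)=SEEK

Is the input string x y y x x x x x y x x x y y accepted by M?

Trace: OPEN -x-> SEEK -y-> SEEK -y-> SEEK -x-> IDLE -x-> SEEK -x-> IDLE -x-> SEEK -x-> IDLE -y-> SEEK -x-> IDLE -x-> SEEK -x-> IDLE -y-> SEEK -y-> SEEK
End state SEEK is not accepting.

No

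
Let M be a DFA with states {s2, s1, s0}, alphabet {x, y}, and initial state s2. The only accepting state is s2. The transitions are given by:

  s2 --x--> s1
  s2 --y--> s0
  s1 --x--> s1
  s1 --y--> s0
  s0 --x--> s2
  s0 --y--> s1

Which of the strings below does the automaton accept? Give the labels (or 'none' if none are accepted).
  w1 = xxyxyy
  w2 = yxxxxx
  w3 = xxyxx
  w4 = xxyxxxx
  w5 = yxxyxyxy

none

w1: s2 → s1 → s1 → s0 → s2 → s0 → s1  → end s1, rejected
w2: s2 → s0 → s2 → s1 → s1 → s1 → s1  → end s1, rejected
w3: s2 → s1 → s1 → s0 → s2 → s1  → end s1, rejected
w4: s2 → s1 → s1 → s0 → s2 → s1 → s1 → s1  → end s1, rejected
w5: s2 → s0 → s2 → s1 → s0 → s2 → s0 → s2 → s0  → end s0, rejected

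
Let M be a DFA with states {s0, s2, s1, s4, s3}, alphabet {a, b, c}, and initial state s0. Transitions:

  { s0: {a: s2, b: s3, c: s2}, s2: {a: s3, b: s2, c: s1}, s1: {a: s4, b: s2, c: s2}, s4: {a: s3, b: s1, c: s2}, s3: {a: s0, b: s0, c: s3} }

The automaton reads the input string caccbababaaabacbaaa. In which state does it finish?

s2

Trace: s0 -c-> s2 -a-> s3 -c-> s3 -c-> s3 -b-> s0 -a-> s2 -b-> s2 -a-> s3 -b-> s0 -a-> s2 -a-> s3 -a-> s0 -b-> s3 -a-> s0 -c-> s2 -b-> s2 -a-> s3 -a-> s0 -a-> s2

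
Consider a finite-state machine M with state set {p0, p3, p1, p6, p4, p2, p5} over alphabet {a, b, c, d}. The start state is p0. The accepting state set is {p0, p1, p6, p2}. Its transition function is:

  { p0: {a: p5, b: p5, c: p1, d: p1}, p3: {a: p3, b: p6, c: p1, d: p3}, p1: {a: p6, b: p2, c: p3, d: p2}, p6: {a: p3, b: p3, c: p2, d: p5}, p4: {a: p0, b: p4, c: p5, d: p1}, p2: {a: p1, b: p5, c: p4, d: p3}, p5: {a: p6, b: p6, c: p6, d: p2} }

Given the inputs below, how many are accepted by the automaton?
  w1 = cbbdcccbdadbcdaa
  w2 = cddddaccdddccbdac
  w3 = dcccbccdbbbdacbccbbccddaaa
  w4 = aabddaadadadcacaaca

w1:
  start at p0
  read 'c': p0 → p1
  read 'b': p1 → p2
  read 'b': p2 → p5
  read 'd': p5 → p2
  read 'c': p2 → p4
  read 'c': p4 → p5
  read 'c': p5 → p6
  read 'b': p6 → p3
  read 'd': p3 → p3
  read 'a': p3 → p3
  read 'd': p3 → p3
  read 'b': p3 → p6
  read 'c': p6 → p2
  read 'd': p2 → p3
  read 'a': p3 → p3
  read 'a': p3 → p3
  end p3, rejected
w2:
  start at p0
  read 'c': p0 → p1
  read 'd': p1 → p2
  read 'd': p2 → p3
  read 'd': p3 → p3
  read 'd': p3 → p3
  read 'a': p3 → p3
  read 'c': p3 → p1
  read 'c': p1 → p3
  read 'd': p3 → p3
  read 'd': p3 → p3
  read 'd': p3 → p3
  read 'c': p3 → p1
  read 'c': p1 → p3
  read 'b': p3 → p6
  read 'd': p6 → p5
  read 'a': p5 → p6
  read 'c': p6 → p2
  end p2, accepted
w3:
  start at p0
  read 'd': p0 → p1
  read 'c': p1 → p3
  read 'c': p3 → p1
  read 'c': p1 → p3
  read 'b': p3 → p6
  read 'c': p6 → p2
  read 'c': p2 → p4
  read 'd': p4 → p1
  read 'b': p1 → p2
  read 'b': p2 → p5
  read 'b': p5 → p6
  read 'd': p6 → p5
  read 'a': p5 → p6
  read 'c': p6 → p2
  read 'b': p2 → p5
  read 'c': p5 → p6
  read 'c': p6 → p2
  read 'b': p2 → p5
  read 'b': p5 → p6
  read 'c': p6 → p2
  read 'c': p2 → p4
  read 'd': p4 → p1
  read 'd': p1 → p2
  read 'a': p2 → p1
  read 'a': p1 → p6
  read 'a': p6 → p3
  end p3, rejected
w4:
  start at p0
  read 'a': p0 → p5
  read 'a': p5 → p6
  read 'b': p6 → p3
  read 'd': p3 → p3
  read 'd': p3 → p3
  read 'a': p3 → p3
  read 'a': p3 → p3
  read 'd': p3 → p3
  read 'a': p3 → p3
  read 'd': p3 → p3
  read 'a': p3 → p3
  read 'd': p3 → p3
  read 'c': p3 → p1
  read 'a': p1 → p6
  read 'c': p6 → p2
  read 'a': p2 → p1
  read 'a': p1 → p6
  read 'c': p6 → p2
  read 'a': p2 → p1
  end p1, accepted

2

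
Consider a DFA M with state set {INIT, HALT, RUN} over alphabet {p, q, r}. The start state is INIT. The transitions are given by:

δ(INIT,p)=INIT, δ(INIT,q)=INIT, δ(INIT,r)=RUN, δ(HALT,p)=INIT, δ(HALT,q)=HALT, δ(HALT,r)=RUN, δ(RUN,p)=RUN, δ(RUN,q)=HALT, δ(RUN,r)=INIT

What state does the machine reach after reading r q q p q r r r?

RUN

Trace: INIT -r-> RUN -q-> HALT -q-> HALT -p-> INIT -q-> INIT -r-> RUN -r-> INIT -r-> RUN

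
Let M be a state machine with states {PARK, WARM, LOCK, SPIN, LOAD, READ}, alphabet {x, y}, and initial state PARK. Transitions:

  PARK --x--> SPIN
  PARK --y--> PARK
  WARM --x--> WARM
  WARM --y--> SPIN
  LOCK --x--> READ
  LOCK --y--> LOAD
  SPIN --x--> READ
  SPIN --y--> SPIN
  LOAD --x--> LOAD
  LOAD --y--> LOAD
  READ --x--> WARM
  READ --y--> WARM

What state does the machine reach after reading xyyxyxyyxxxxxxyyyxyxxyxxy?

SPIN

Trace: PARK -x-> SPIN -y-> SPIN -y-> SPIN -x-> READ -y-> WARM -x-> WARM -y-> SPIN -y-> SPIN -x-> READ -x-> WARM -x-> WARM -x-> WARM -x-> WARM -x-> WARM -y-> SPIN -y-> SPIN -y-> SPIN -x-> READ -y-> WARM -x-> WARM -x-> WARM -y-> SPIN -x-> READ -x-> WARM -y-> SPIN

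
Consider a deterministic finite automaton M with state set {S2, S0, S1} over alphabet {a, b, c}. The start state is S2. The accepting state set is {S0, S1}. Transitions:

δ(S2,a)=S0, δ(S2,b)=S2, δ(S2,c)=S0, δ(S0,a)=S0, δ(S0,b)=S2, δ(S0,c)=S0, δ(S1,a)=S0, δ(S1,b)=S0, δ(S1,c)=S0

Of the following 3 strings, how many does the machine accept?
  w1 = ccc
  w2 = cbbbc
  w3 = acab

2

w1: Trace: S2 -c-> S0 -c-> S0 -c-> S0  → end S0, accepted
w2: Trace: S2 -c-> S0 -b-> S2 -b-> S2 -b-> S2 -c-> S0  → end S0, accepted
w3: Trace: S2 -a-> S0 -c-> S0 -a-> S0 -b-> S2  → end S2, rejected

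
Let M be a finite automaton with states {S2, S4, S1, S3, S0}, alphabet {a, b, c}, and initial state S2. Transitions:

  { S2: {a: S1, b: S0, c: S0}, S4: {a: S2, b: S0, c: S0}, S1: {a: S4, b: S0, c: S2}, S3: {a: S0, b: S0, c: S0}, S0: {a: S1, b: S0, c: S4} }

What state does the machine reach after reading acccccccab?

S2 → S1 → S2 → S0 → S4 → S0 → S4 → S0 → S4 → S2 → S0

S0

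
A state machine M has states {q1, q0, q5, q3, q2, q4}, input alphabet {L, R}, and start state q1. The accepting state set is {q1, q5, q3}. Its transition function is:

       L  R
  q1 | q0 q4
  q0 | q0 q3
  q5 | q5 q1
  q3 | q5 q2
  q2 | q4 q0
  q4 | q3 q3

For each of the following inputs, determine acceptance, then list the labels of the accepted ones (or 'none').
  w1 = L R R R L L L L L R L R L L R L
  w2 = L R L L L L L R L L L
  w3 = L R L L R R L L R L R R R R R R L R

w1: Trace: q1 -L-> q0 -R-> q3 -R-> q2 -R-> q0 -L-> q0 -L-> q0 -L-> q0 -L-> q0 -L-> q0 -R-> q3 -L-> q5 -R-> q1 -L-> q0 -L-> q0 -R-> q3 -L-> q5  → end q5, accepted
w2: Trace: q1 -L-> q0 -R-> q3 -L-> q5 -L-> q5 -L-> q5 -L-> q5 -L-> q5 -R-> q1 -L-> q0 -L-> q0 -L-> q0  → end q0, rejected
w3: Trace: q1 -L-> q0 -R-> q3 -L-> q5 -L-> q5 -R-> q1 -R-> q4 -L-> q3 -L-> q5 -R-> q1 -L-> q0 -R-> q3 -R-> q2 -R-> q0 -R-> q3 -R-> q2 -R-> q0 -L-> q0 -R-> q3  → end q3, accepted

w1, w3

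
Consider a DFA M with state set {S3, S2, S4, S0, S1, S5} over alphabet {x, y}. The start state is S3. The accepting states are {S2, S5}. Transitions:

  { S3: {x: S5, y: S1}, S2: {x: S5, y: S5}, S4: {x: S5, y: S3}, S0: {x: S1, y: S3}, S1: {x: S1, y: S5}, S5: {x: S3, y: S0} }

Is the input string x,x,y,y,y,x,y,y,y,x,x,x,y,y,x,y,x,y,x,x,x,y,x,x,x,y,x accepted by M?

No

S3 → S5 → S3 → S1 → S5 → S0 → S1 → S5 → S0 → S3 → S5 → S3 → S5 → S0 → S3 → S5 → S0 → S1 → S5 → S3 → S5 → S3 → S1 → S1 → S1 → S1 → S5 → S3
End state S3 is not accepting.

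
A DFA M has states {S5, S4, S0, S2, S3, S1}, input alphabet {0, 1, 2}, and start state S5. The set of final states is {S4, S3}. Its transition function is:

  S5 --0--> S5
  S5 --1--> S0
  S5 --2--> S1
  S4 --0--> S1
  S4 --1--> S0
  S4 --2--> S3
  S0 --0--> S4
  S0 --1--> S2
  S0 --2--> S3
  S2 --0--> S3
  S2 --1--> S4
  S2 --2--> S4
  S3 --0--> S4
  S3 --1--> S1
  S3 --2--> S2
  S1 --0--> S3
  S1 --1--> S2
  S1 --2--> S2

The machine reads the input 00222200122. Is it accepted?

Trace: S5 -0-> S5 -0-> S5 -2-> S1 -2-> S2 -2-> S4 -2-> S3 -0-> S4 -0-> S1 -1-> S2 -2-> S4 -2-> S3
End state S3 is accepting.

Yes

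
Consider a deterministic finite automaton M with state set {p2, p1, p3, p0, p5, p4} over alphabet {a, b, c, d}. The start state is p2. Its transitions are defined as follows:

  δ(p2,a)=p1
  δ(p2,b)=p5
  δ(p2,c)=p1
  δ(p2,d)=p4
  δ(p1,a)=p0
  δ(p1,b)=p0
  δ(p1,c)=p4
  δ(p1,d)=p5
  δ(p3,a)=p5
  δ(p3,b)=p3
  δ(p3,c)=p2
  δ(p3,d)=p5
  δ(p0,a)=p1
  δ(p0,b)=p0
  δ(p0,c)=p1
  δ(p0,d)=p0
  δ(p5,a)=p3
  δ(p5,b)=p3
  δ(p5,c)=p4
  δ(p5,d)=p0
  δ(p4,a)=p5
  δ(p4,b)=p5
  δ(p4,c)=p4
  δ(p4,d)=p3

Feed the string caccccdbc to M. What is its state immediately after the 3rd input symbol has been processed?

Trace: p2 -c-> p1 -a-> p0 -c-> p1
After 3 symbols: p1.

p1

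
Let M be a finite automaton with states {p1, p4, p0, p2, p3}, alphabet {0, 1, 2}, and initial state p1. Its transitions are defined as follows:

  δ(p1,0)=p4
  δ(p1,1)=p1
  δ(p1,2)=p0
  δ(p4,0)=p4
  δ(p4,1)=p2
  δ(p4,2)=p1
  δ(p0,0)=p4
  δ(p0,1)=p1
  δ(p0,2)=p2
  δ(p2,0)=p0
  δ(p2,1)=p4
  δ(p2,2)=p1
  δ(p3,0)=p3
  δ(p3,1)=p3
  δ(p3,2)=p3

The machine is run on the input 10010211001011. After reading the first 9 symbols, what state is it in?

p0

p1 → p1 → p4 → p4 → p2 → p0 → p2 → p4 → p2 → p0
After 9 symbols: p0.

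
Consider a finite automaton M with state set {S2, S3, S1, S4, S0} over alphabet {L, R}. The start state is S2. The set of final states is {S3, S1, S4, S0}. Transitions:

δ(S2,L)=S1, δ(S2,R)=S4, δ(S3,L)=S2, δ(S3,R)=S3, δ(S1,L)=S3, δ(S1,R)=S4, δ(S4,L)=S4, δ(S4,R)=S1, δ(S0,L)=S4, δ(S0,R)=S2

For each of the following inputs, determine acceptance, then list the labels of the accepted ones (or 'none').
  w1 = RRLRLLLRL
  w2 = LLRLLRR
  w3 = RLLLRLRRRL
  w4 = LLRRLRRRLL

w1: S2 → S4 → S1 → S3 → S3 → S2 → S1 → S3 → S3 → S2  → end S2, rejected
w2: S2 → S1 → S3 → S3 → S2 → S1 → S4 → S1  → end S1, accepted
w3: S2 → S4 → S4 → S4 → S4 → S1 → S3 → S3 → S3 → S3 → S2  → end S2, rejected
w4: S2 → S1 → S3 → S3 → S3 → S2 → S4 → S1 → S4 → S4 → S4  → end S4, accepted

w2, w4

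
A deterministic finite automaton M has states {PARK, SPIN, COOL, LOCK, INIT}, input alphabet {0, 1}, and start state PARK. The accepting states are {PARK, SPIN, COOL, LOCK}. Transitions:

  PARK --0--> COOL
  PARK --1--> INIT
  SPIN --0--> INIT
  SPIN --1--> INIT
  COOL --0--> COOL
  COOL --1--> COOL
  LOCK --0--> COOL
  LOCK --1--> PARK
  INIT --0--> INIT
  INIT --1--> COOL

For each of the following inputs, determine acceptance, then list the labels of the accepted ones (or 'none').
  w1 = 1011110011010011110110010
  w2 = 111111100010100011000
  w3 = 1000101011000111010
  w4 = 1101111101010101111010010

w1, w2, w3, w4

w1: PARK → INIT → INIT → COOL → COOL → COOL → COOL → COOL → COOL → COOL → COOL → COOL → COOL → COOL → COOL → COOL → COOL → COOL → COOL → COOL → COOL → COOL → COOL → COOL → COOL → COOL  → end COOL, accepted
w2: PARK → INIT → COOL → COOL → COOL → COOL → COOL → COOL → COOL → COOL → COOL → COOL → COOL → COOL → COOL → COOL → COOL → COOL → COOL → COOL → COOL → COOL  → end COOL, accepted
w3: PARK → INIT → INIT → INIT → INIT → COOL → COOL → COOL → COOL → COOL → COOL → COOL → COOL → COOL → COOL → COOL → COOL → COOL → COOL → COOL  → end COOL, accepted
w4: PARK → INIT → COOL → COOL → COOL → COOL → COOL → COOL → COOL → COOL → COOL → COOL → COOL → COOL → COOL → COOL → COOL → COOL → COOL → COOL → COOL → COOL → COOL → COOL → COOL → COOL  → end COOL, accepted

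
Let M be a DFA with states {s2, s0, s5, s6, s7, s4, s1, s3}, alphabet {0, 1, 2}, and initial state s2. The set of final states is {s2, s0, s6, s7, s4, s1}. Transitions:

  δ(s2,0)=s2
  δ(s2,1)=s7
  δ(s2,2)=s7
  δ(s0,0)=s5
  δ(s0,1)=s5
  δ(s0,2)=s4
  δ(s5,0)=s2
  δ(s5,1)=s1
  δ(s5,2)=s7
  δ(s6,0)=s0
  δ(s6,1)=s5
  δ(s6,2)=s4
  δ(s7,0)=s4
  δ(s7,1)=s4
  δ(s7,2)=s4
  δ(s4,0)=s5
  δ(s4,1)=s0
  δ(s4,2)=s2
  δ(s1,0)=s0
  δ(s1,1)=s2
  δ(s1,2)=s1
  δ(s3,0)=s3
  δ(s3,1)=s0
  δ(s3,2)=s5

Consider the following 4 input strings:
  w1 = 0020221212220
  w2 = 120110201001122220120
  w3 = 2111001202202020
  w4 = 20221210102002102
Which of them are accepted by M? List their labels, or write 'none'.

w1:
  start at s2
  read '0': s2 → s2
  read '0': s2 → s2
  read '2': s2 → s7
  read '0': s7 → s4
  read '2': s4 → s2
  read '2': s2 → s7
  read '1': s7 → s4
  read '2': s4 → s2
  read '1': s2 → s7
  read '2': s7 → s4
  read '2': s4 → s2
  read '2': s2 → s7
  read '0': s7 → s4
  end s4, accepted
w2:
  start at s2
  read '1': s2 → s7
  read '2': s7 → s4
  read '0': s4 → s5
  read '1': s5 → s1
  read '1': s1 → s2
  read '0': s2 → s2
  read '2': s2 → s7
  read '0': s7 → s4
  read '1': s4 → s0
  read '0': s0 → s5
  read '0': s5 → s2
  read '1': s2 → s7
  read '1': s7 → s4
  read '2': s4 → s2
  read '2': s2 → s7
  read '2': s7 → s4
  read '2': s4 → s2
  read '0': s2 → s2
  read '1': s2 → s7
  read '2': s7 → s4
  read '0': s4 → s5
  end s5, rejected
w3:
  start at s2
  read '2': s2 → s7
  read '1': s7 → s4
  read '1': s4 → s0
  read '1': s0 → s5
  read '0': s5 → s2
  read '0': s2 → s2
  read '1': s2 → s7
  read '2': s7 → s4
  read '0': s4 → s5
  read '2': s5 → s7
  read '2': s7 → s4
  read '0': s4 → s5
  read '2': s5 → s7
  read '0': s7 → s4
  read '2': s4 → s2
  read '0': s2 → s2
  end s2, accepted
w4:
  start at s2
  read '2': s2 → s7
  read '0': s7 → s4
  read '2': s4 → s2
  read '2': s2 → s7
  read '1': s7 → s4
  read '2': s4 → s2
  read '1': s2 → s7
  read '0': s7 → s4
  read '1': s4 → s0
  read '0': s0 → s5
  read '2': s5 → s7
  read '0': s7 → s4
  read '0': s4 → s5
  read '2': s5 → s7
  read '1': s7 → s4
  read '0': s4 → s5
  read '2': s5 → s7
  end s7, accepted

w1, w3, w4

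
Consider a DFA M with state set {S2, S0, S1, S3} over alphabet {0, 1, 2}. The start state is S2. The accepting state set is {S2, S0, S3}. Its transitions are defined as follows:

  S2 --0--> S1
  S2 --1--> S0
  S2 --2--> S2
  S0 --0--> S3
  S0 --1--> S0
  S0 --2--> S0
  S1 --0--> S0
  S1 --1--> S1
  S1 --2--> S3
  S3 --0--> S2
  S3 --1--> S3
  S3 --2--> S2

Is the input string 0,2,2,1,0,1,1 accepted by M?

Yes

S2 → S1 → S3 → S2 → S0 → S3 → S3 → S3
End state S3 is accepting.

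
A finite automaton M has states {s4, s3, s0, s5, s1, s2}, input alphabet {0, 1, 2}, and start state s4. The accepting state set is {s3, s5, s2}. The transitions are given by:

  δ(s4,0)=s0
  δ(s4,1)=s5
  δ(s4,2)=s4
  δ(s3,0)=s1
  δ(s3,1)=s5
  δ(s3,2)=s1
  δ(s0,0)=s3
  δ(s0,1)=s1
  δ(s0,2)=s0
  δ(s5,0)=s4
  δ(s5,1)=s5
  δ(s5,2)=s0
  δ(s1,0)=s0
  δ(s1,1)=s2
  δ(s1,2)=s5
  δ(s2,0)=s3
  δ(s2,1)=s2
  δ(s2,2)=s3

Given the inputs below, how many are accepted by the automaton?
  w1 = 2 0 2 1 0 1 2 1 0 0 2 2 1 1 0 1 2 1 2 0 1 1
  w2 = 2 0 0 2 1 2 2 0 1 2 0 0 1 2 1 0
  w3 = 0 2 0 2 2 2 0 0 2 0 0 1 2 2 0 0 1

2

w1:
  start at s4
  read '2': s4 → s4
  read '0': s4 → s0
  read '2': s0 → s0
  read '1': s0 → s1
  read '0': s1 → s0
  read '1': s0 → s1
  read '2': s1 → s5
  read '1': s5 → s5
  read '0': s5 → s4
  read '0': s4 → s0
  read '2': s0 → s0
  read '2': s0 → s0
  read '1': s0 → s1
  read '1': s1 → s2
  read '0': s2 → s3
  read '1': s3 → s5
  read '2': s5 → s0
  read '1': s0 → s1
  read '2': s1 → s5
  read '0': s5 → s4
  read '1': s4 → s5
  read '1': s5 → s5
  end s5, accepted
w2:
  start at s4
  read '2': s4 → s4
  read '0': s4 → s0
  read '0': s0 → s3
  read '2': s3 → s1
  read '1': s1 → s2
  read '2': s2 → s3
  read '2': s3 → s1
  read '0': s1 → s0
  read '1': s0 → s1
  read '2': s1 → s5
  read '0': s5 → s4
  read '0': s4 → s0
  read '1': s0 → s1
  read '2': s1 → s5
  read '1': s5 → s5
  read '0': s5 → s4
  end s4, rejected
w3:
  start at s4
  read '0': s4 → s0
  read '2': s0 → s0
  read '0': s0 → s3
  read '2': s3 → s1
  read '2': s1 → s5
  read '2': s5 → s0
  read '0': s0 → s3
  read '0': s3 → s1
  read '2': s1 → s5
  read '0': s5 → s4
  read '0': s4 → s0
  read '1': s0 → s1
  read '2': s1 → s5
  read '2': s5 → s0
  read '0': s0 → s3
  read '0': s3 → s1
  read '1': s1 → s2
  end s2, accepted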